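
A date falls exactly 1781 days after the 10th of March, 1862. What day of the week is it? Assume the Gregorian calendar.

First find the weekday of Mar 10, 1862. Doomsday rule: the anchor day for the 1800s is Friday. For year 62: 62÷12 = 5 r 2, and 2÷4 = 0, so 5+2+0 = 7.
Friday + 7 ≡ Friday — that's 1862's doomsday.
In March the doomsday date is Mar 14.
Mar 10 is 4 days before Mar 14; 4 mod 7 = 4, so Friday − 4 = Monday.
1781 mod 7 = 3, so 1781 days after a Monday is Monday + 3 = Thursday.

Thursday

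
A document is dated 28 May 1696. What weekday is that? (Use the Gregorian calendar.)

Monday

Doomsday rule: the anchor day for the 1600s is Tuesday. For year 96: 96÷12 = 8 r 0, and 0÷4 = 0, so 8+0+0 = 8.
Tuesday + 8 ≡ Wednesday — that's 1696's doomsday.
In May the doomsday date is May 9.
May 28 is 19 days after May 9; 19 mod 7 = 5, so Wednesday + 5 = Monday.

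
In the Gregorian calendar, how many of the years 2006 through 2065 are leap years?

15

Multiples of 4 in [2006,2065]: 15.
Of those, multiples of 100: 0 (not leap unless ÷400).
Multiples of 400: 0.
Leap years = 15 − 0 + 0 = 15.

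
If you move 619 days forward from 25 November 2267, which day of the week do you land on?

First find the weekday of Nov 25, 2267. Doomsday rule: the anchor day for the 2200s is Friday. For year 67: 67÷12 = 5 r 7, and 7÷4 = 1, so 5+7+1 = 13.
Friday + 13 ≡ Thursday — that's 2267's doomsday.
In November the doomsday date is Nov 7.
Nov 25 is 18 days after Nov 7; 18 mod 7 = 4, so Thursday + 4 = Monday.
619 mod 7 = 3, so 619 days after a Monday is Monday + 3 = Thursday.

Thursday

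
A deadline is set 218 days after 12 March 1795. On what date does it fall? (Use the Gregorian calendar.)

October 16, 1795

Mar has 31 days: +20 → Apr 1, 1795 (198 left).
Apr has 30 days: +30 → May 1, 1795 (168 left).
May has 31 days: +31 → Jun 1, 1795 (137 left).
Jun has 30 days: +30 → Jul 1, 1795 (107 left).
Jul has 31 days: +31 → Aug 1, 1795 (76 left).
Aug has 31 days: +31 → Sep 1, 1795 (45 left).
Sep has 30 days: +30 → Oct 1, 1795 (15 left).
+15 → Oct 16, 1795.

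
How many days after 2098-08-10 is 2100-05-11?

Aug 10, 2098 → Aug 10, 2099: 365 days.
Aug 10, 2099 → Sep 10, 2099: 31 days (August has 31).
Sep 10, 2099 → Oct 10, 2099: 30 days (September has 30).
Oct 10, 2099 → Nov 10, 2099: 31 days (October has 31).
Nov 10, 2099 → Dec 10, 2099: 30 days (November has 30).
Dec 10, 2099 → Jan 10, 2100: 31 days (December has 31).
Jan 10, 2100 → Feb 10, 2100: 31 days (January has 31).
Feb 10, 2100 → Mar 10, 2100: 28 days (February has 28).
Mar 10, 2100 → Apr 10, 2100: 31 days (March has 31).
Apr 10, 2100 → May 10, 2100: 30 days (April has 30).
May 10, 2100 → May 11, 2100: 1 days.
Total: 639 days.

639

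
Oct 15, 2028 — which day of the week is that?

Doomsday rule: the anchor day for the 2000s is Tuesday. For year 28: 28÷12 = 2 r 4, and 4÷4 = 1, so 2+4+1 = 7.
Tuesday + 7 ≡ Tuesday — that's 2028's doomsday.
In October the doomsday date is Oct 10.
Oct 15 is 5 days after Oct 10; 5 mod 7 = 5, so Tuesday + 5 = Sunday.

Sunday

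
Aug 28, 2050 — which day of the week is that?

Doomsday rule: the anchor day for the 2000s is Tuesday. For year 50: 50÷12 = 4 r 2, and 2÷4 = 0, so 4+2+0 = 6.
Tuesday + 6 ≡ Monday — that's 2050's doomsday.
In August the doomsday date is Aug 8.
Aug 28 is 20 days after Aug 8; 20 mod 7 = 6, so Monday + 6 = Sunday.

Sunday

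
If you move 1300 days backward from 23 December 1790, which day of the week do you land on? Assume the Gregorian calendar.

Dec 23, 1790 is a Thursday.
1300 mod 7 = 5, so 1300 days before a Thursday is Thursday − 5 = Saturday.

Saturday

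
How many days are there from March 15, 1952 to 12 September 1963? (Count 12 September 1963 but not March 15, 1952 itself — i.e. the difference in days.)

Mar 15, 1952 → Mar 15, 1953: 365 days.
Mar 15, 1953 → Mar 15, 1954: 365 days.
Mar 15, 1954 → Mar 15, 1955: 365 days.
Mar 15, 1955 → Mar 15, 1956: 366 days (Feb 29, 1956 is in that span).
Mar 15, 1956 → Mar 15, 1957: 365 days.
Mar 15, 1957 → Mar 15, 1958: 365 days.
Mar 15, 1958 → Mar 15, 1959: 365 days.
Mar 15, 1959 → Mar 15, 1960: 366 days (Feb 29, 1960 is in that span).
Mar 15, 1960 → Mar 15, 1961: 365 days.
Mar 15, 1961 → Mar 15, 1962: 365 days.
Mar 15, 1962 → Mar 15, 1963: 365 days.
Mar 15, 1963 → Apr 15, 1963: 31 days (March has 31).
Apr 15, 1963 → May 15, 1963: 30 days (April has 30).
May 15, 1963 → Jun 15, 1963: 31 days (May has 31).
Jun 15, 1963 → Jul 15, 1963: 30 days (June has 30).
Jul 15, 1963 → Aug 15, 1963: 31 days (July has 31).
Aug 15, 1963 → Sep 12, 1963: 28 days.
Total: 4198 days.

4198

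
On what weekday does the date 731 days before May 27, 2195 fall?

Sunday

May 27, 2195 is a Wednesday.
731 mod 7 = 3, so 731 days before a Wednesday is Wednesday − 3 = Sunday.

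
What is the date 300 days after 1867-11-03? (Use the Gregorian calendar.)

August 29, 1868

Nov has 30 days: +28 → Dec 1, 1867 (272 left).
Dec has 31 days: +31 → Jan 1, 1868 (241 left).
Jan has 31 days: +31 → Feb 1, 1868 (210 left).
Feb has 29 days: +29 → Mar 1, 1868 (181 left).
Mar has 31 days: +31 → Apr 1, 1868 (150 left).
Apr has 30 days: +30 → May 1, 1868 (120 left).
May has 31 days: +31 → Jun 1, 1868 (89 left).
Jun has 30 days: +30 → Jul 1, 1868 (59 left).
Jul has 31 days: +31 → Aug 1, 1868 (28 left).
+28 → Aug 29, 1868.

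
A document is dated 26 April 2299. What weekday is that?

Doomsday rule: the anchor day for the 2200s is Friday. For year 99: 99÷12 = 8 r 3, and 3÷4 = 0, so 8+3+0 = 11.
Friday + 11 ≡ Tuesday — that's 2299's doomsday.
In April the doomsday date is Apr 4.
Apr 26 is 22 days after Apr 4; 22 mod 7 = 1, so Tuesday + 1 = Wednesday.

Wednesday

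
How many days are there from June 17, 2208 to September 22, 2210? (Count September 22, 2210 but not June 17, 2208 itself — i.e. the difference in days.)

827

Jun 17, 2208 → Jun 17, 2209: 365 days.
Jun 17, 2209 → Jun 17, 2210: 365 days.
Jun 17, 2210 → Jul 17, 2210: 30 days (June has 30).
Jul 17, 2210 → Aug 17, 2210: 31 days (July has 31).
Aug 17, 2210 → Sep 17, 2210: 31 days (August has 31).
Sep 17, 2210 → Sep 22, 2210: 5 days.
Total: 827 days.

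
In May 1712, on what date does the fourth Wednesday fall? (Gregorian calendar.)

May 25, 1712

May 1, 1712 is a Sunday.
The first Wednesday is therefore May 4 (3 days later).
The fourth Wednesday is 4 + 3×7 = May 25.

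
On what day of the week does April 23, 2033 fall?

Saturday

January 1, 2033 is a Saturday.
Jan 1, 2033 → Feb 1, 2033: 31 days (January has 31).
Feb 1, 2033 → Mar 1, 2033: 28 days (February has 28).
Mar 1, 2033 → Apr 1, 2033: 31 days (March has 31).
Apr 1, 2033 → Apr 23, 2033: 22 days.
Total: 112 days.
112 mod 7 = 0, so Saturday + 0 = Saturday.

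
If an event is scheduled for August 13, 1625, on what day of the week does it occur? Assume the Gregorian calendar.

Doomsday rule: the anchor day for the 1600s is Tuesday. For year 25: 25÷12 = 2 r 1, and 1÷4 = 0, so 2+1+0 = 3.
Tuesday + 3 ≡ Friday — that's 1625's doomsday.
In August the doomsday date is Aug 8.
Aug 13 is 5 days after Aug 8; 5 mod 7 = 5, so Friday + 5 = Wednesday.

Wednesday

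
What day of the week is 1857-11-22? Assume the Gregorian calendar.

Doomsday rule: the anchor day for the 1800s is Friday. For year 57: 57÷12 = 4 r 9, and 9÷4 = 2, so 4+9+2 = 15.
Friday + 15 ≡ Saturday — that's 1857's doomsday.
In November the doomsday date is Nov 7.
Nov 22 is 15 days after Nov 7; 15 mod 7 = 1, so Saturday + 1 = Sunday.

Sunday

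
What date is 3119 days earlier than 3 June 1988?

−366 (one year; includes Feb 29, 1988) → Jun 3, 1987 (2753 left).
−365 (one year) → Jun 3, 1986 (2388 left).
−365 (one year) → Jun 3, 1985 (2023 left).
−365 (one year) → Jun 3, 1984 (1658 left).
−366 (one year; includes Feb 29, 1984) → Jun 3, 1983 (1292 left).
−365 (one year) → Jun 3, 1982 (927 left).
−365 (one year) → Jun 3, 1981 (562 left).
−365 (one year) → Jun 3, 1980 (197 left).
−3 → May 31, 1980 (end of May, 31 days; 194 left).
−31 → Apr 30, 1980 (end of Apr, 30 days; 163 left).
−30 → Mar 31, 1980 (end of Mar, 31 days; 133 left).
−31 → Feb 29, 1980 (end of Feb, 29 days; 102 left).
−29 → Jan 31, 1980 (end of Jan, 31 days; 73 left).
−31 → Dec 31, 1979 (end of Dec, 31 days; 42 left).
−31 → Nov 30, 1979 (end of Nov, 30 days; 11 left).
−11 → Nov 19, 1979.

November 19, 1979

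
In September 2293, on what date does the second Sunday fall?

September 10, 2293

September 1, 2293 is a Friday.
The first Sunday is therefore September 3 (2 days later).
The second Sunday is 3 + 1×7 = September 10.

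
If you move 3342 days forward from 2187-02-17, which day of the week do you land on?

Feb 17, 2187 is a Saturday.
3342 mod 7 = 3, so 3342 days after a Saturday is Saturday + 3 = Tuesday.

Tuesday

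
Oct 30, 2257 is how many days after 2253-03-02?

1703

Mar 2, 2253 → Mar 2, 2254: 365 days.
Mar 2, 2254 → Mar 2, 2255: 365 days.
Mar 2, 2255 → Mar 2, 2256: 366 days (Feb 29, 2256 is in that span).
Mar 2, 2256 → Mar 2, 2257: 365 days.
Mar 2, 2257 → Apr 2, 2257: 31 days (March has 31).
Apr 2, 2257 → May 2, 2257: 30 days (April has 30).
May 2, 2257 → Jun 2, 2257: 31 days (May has 31).
Jun 2, 2257 → Jul 2, 2257: 30 days (June has 30).
Jul 2, 2257 → Aug 2, 2257: 31 days (July has 31).
Aug 2, 2257 → Sep 2, 2257: 31 days (August has 31).
Sep 2, 2257 → Oct 2, 2257: 30 days (September has 30).
Oct 2, 2257 → Oct 30, 2257: 28 days.
Total: 1703 days.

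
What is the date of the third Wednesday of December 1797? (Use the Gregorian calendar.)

December 20, 1797

December 1, 1797 is a Friday.
The first Wednesday is therefore December 6 (5 days later).
The third Wednesday is 6 + 2×7 = December 20.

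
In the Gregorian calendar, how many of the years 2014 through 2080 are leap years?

Multiples of 4 in [2014,2080]: 17.
Of those, multiples of 100: 0 (not leap unless ÷400).
Multiples of 400: 0.
Leap years = 17 − 0 + 0 = 17.

17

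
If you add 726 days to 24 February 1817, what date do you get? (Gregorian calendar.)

+365 (one year) → Feb 24, 1818 (361 left).
Feb has 28 days: +5 → Mar 1, 1818 (356 left).
Mar has 31 days: +31 → Apr 1, 1818 (325 left).
Apr has 30 days: +30 → May 1, 1818 (295 left).
May has 31 days: +31 → Jun 1, 1818 (264 left).
Jun has 30 days: +30 → Jul 1, 1818 (234 left).
Jul has 31 days: +31 → Aug 1, 1818 (203 left).
Aug has 31 days: +31 → Sep 1, 1818 (172 left).
Sep has 30 days: +30 → Oct 1, 1818 (142 left).
Oct has 31 days: +31 → Nov 1, 1818 (111 left).
Nov has 30 days: +30 → Dec 1, 1818 (81 left).
Dec has 31 days: +31 → Jan 1, 1819 (50 left).
Jan has 31 days: +31 → Feb 1, 1819 (19 left).
+19 → Feb 20, 1819.

February 20, 1819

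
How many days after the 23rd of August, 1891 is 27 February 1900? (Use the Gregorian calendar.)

3110

Aug 23, 1891 → Aug 23, 1892: 366 days (Feb 29, 1892 is in that span).
Aug 23, 1892 → Aug 23, 1893: 365 days.
Aug 23, 1893 → Aug 23, 1894: 365 days.
Aug 23, 1894 → Aug 23, 1895: 365 days.
Aug 23, 1895 → Aug 23, 1896: 366 days (Feb 29, 1896 is in that span).
Aug 23, 1896 → Aug 23, 1897: 365 days.
Aug 23, 1897 → Aug 23, 1898: 365 days.
Aug 23, 1898 → Aug 23, 1899: 365 days.
Aug 23, 1899 → Sep 23, 1899: 31 days (August has 31).
Sep 23, 1899 → Oct 23, 1899: 30 days (September has 30).
Oct 23, 1899 → Nov 23, 1899: 31 days (October has 31).
Nov 23, 1899 → Dec 23, 1899: 30 days (November has 30).
Dec 23, 1899 → Jan 23, 1900: 31 days (December has 31).
Jan 23, 1900 → Feb 23, 1900: 31 days (January has 31).
Feb 23, 1900 → Feb 27, 1900: 4 days.
Total: 3110 days.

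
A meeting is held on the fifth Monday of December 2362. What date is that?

December 1, 2362 is a Saturday.
The first Monday is therefore December 3 (2 days later).
The fifth Monday is 3 + 4×7 = December 31.

December 31, 2362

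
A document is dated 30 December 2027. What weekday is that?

January 1, 2027 is a Friday.
Jan 1, 2027 → Feb 1, 2027: 31 days (January has 31).
Feb 1, 2027 → Mar 1, 2027: 28 days (February has 28).
Mar 1, 2027 → Apr 1, 2027: 31 days (March has 31).
Apr 1, 2027 → May 1, 2027: 30 days (April has 30).
May 1, 2027 → Jun 1, 2027: 31 days (May has 31).
Jun 1, 2027 → Jul 1, 2027: 30 days (June has 30).
Jul 1, 2027 → Aug 1, 2027: 31 days (July has 31).
Aug 1, 2027 → Sep 1, 2027: 31 days (August has 31).
Sep 1, 2027 → Oct 1, 2027: 30 days (September has 30).
Oct 1, 2027 → Nov 1, 2027: 31 days (October has 31).
Nov 1, 2027 → Dec 1, 2027: 30 days (November has 30).
Dec 1, 2027 → Dec 30, 2027: 29 days.
Total: 363 days.
363 mod 7 = 6, so Friday + 6 = Thursday.

Thursday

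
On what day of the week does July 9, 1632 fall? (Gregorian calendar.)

Friday

Doomsday rule: the anchor day for the 1600s is Tuesday. For year 32: 32÷12 = 2 r 8, and 8÷4 = 2, so 2+8+2 = 12.
Tuesday + 12 ≡ Sunday — that's 1632's doomsday.
In July the doomsday date is Jul 11.
Jul 9 is 2 days before Jul 11; 2 mod 7 = 2, so Sunday − 2 = Friday.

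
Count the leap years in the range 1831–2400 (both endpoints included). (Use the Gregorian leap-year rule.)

139

Multiples of 4 in [1831,2400]: 143.
Of those, multiples of 100: 6 (not leap unless ÷400).
Multiples of 400: 2.
Leap years = 143 − 6 + 2 = 139.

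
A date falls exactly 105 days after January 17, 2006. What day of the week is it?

Tuesday

Jan 17, 2006 is a Tuesday.
105 mod 7 = 0, so 105 days after a Tuesday is Tuesday + 0 = Tuesday.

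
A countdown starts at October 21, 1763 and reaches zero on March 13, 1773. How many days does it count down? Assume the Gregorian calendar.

3431

Oct 21, 1763 → Oct 21, 1764: 366 days (Feb 29, 1764 is in that span).
Oct 21, 1764 → Oct 21, 1765: 365 days.
Oct 21, 1765 → Oct 21, 1766: 365 days.
Oct 21, 1766 → Oct 21, 1767: 365 days.
Oct 21, 1767 → Oct 21, 1768: 366 days (Feb 29, 1768 is in that span).
Oct 21, 1768 → Oct 21, 1769: 365 days.
Oct 21, 1769 → Oct 21, 1770: 365 days.
Oct 21, 1770 → Oct 21, 1771: 365 days.
Oct 21, 1771 → Oct 21, 1772: 366 days (Feb 29, 1772 is in that span).
Oct 21, 1772 → Nov 21, 1772: 31 days (October has 31).
Nov 21, 1772 → Dec 21, 1772: 30 days (November has 30).
Dec 21, 1772 → Jan 21, 1773: 31 days (December has 31).
Jan 21, 1773 → Feb 21, 1773: 31 days (January has 31).
Feb 21, 1773 → Mar 13, 1773: 20 days.
Total: 3431 days.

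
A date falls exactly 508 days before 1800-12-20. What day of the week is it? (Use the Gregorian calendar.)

Tuesday

Dec 20, 1800 is a Saturday.
508 mod 7 = 4, so 508 days before a Saturday is Saturday − 4 = Tuesday.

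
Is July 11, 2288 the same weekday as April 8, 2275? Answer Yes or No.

No

From Apr 8, 2275 to Jul 11, 2288 is 4843 days.
4843 mod 7 = 6, so they are different weekdays.
(Apr 8, 2275 is a Thursday; Jul 11, 2288 is a Wednesday.)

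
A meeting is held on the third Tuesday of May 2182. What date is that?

May 21, 2182

May 1, 2182 is a Wednesday.
The first Tuesday is therefore May 7 (6 days later).
The third Tuesday is 7 + 2×7 = May 21.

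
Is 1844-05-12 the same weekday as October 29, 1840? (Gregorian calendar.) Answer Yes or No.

From Oct 29, 1840 to May 12, 1844 is 1291 days.
1291 mod 7 = 3, so they are different weekdays.
(Oct 29, 1840 is a Thursday; May 12, 1844 is a Sunday.)

No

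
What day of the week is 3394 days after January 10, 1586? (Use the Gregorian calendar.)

Thursday

Jan 10, 1586 is a Friday.
3394 mod 7 = 6, so 3394 days after a Friday is Friday + 6 = Thursday.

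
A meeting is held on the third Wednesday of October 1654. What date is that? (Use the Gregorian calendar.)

October 1, 1654 is a Thursday.
The first Wednesday is therefore October 7 (6 days later).
The third Wednesday is 7 + 2×7 = October 21.

October 21, 1654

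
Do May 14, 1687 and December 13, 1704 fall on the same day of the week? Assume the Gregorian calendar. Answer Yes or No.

From May 14, 1687 to Dec 13, 1704 is 6422 days.
6422 mod 7 = 3, so they are different weekdays.
(May 14, 1687 is a Wednesday; Dec 13, 1704 is a Saturday.)

No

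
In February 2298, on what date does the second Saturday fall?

February 1, 2298 is a Tuesday.
The first Saturday is therefore February 5 (4 days later).
The second Saturday is 5 + 1×7 = February 12.

February 12, 2298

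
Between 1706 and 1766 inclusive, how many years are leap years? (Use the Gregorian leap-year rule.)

Multiples of 4 in [1706,1766]: 15.
Of those, multiples of 100: 0 (not leap unless ÷400).
Multiples of 400: 0.
Leap years = 15 − 0 + 0 = 15.

15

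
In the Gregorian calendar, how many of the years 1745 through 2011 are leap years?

Multiples of 4 in [1745,2011]: 66.
Of those, multiples of 100: 3 (not leap unless ÷400).
Multiples of 400: 1.
Leap years = 66 − 3 + 1 = 64.

64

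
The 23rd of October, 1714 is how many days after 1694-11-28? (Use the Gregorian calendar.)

7268

Nov 28, 1694 → Nov 28, 1695: 365 days.
Nov 28, 1695 → Nov 28, 1696: 366 days (Feb 29, 1696 is in that span).
Nov 28, 1696 → Nov 28, 1697: 365 days.
Nov 28, 1697 → Nov 28, 1698: 365 days.
Nov 28, 1698 → Nov 28, 1699: 365 days.
Nov 28, 1699 → Nov 28, 1700: 365 days.
Nov 28, 1700 → Nov 28, 1701: 365 days.
Nov 28, 1701 → Nov 28, 1702: 365 days.
Nov 28, 1702 → Nov 28, 1703: 365 days.
Nov 28, 1703 → Nov 28, 1704: 366 days (Feb 29, 1704 is in that span).
Nov 28, 1704 → Nov 28, 1705: 365 days.
Nov 28, 1705 → Nov 28, 1706: 365 days.
Nov 28, 1706 → Nov 28, 1707: 365 days.
Nov 28, 1707 → Nov 28, 1708: 366 days (Feb 29, 1708 is in that span).
Nov 28, 1708 → Nov 28, 1709: 365 days.
Nov 28, 1709 → Nov 28, 1710: 365 days.
Nov 28, 1710 → Nov 28, 1711: 365 days.
Nov 28, 1711 → Nov 28, 1712: 366 days (Feb 29, 1712 is in that span).
Nov 28, 1712 → Nov 28, 1713: 365 days.
Nov 28, 1713 → Dec 28, 1713: 30 days (November has 30).
Dec 28, 1713 → Jan 28, 1714: 31 days (December has 31).
Jan 28, 1714 → Feb 28, 1714: 31 days (January has 31).
Feb 28, 1714 → Mar 28, 1714: 28 days (February has 28).
Mar 28, 1714 → Apr 28, 1714: 31 days (March has 31).
Apr 28, 1714 → May 28, 1714: 30 days (April has 30).
May 28, 1714 → Jun 28, 1714: 31 days (May has 31).
Jun 28, 1714 → Jul 28, 1714: 30 days (June has 30).
Jul 28, 1714 → Aug 28, 1714: 31 days (July has 31).
Aug 28, 1714 → Sep 28, 1714: 31 days (August has 31).
Sep 28, 1714 → Oct 23, 1714: 25 days.
Total: 7268 days.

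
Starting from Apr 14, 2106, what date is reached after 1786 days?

March 5, 2111

+365 (one year) → Apr 14, 2107 (1421 left).
+366 (one year; includes Feb 29, 2108) → Apr 14, 2108 (1055 left).
+365 (one year) → Apr 14, 2109 (690 left).
+365 (one year) → Apr 14, 2110 (325 left).
Apr has 30 days: +17 → May 1, 2110 (308 left).
May has 31 days: +31 → Jun 1, 2110 (277 left).
Jun has 30 days: +30 → Jul 1, 2110 (247 left).
Jul has 31 days: +31 → Aug 1, 2110 (216 left).
Aug has 31 days: +31 → Sep 1, 2110 (185 left).
Sep has 30 days: +30 → Oct 1, 2110 (155 left).
Oct has 31 days: +31 → Nov 1, 2110 (124 left).
Nov has 30 days: +30 → Dec 1, 2110 (94 left).
Dec has 31 days: +31 → Jan 1, 2111 (63 left).
Jan has 31 days: +31 → Feb 1, 2111 (32 left).
Feb has 28 days: +28 → Mar 1, 2111 (4 left).
+4 → Mar 5, 2111.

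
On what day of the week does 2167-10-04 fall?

Doomsday rule: the anchor day for the 2100s is Sunday. For year 67: 67÷12 = 5 r 7, and 7÷4 = 1, so 5+7+1 = 13.
Sunday + 13 ≡ Saturday — that's 2167's doomsday.
In October the doomsday date is Oct 10.
Oct 4 is 6 days before Oct 10; 6 mod 7 = 6, so Saturday − 6 = Sunday.

Sunday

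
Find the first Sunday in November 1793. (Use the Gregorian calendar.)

November 3, 1793

November 1, 1793 is a Friday.
The first Sunday is therefore November 3 (2 days later).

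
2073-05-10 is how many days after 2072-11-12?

179

Nov 12, 2072 → Dec 12, 2072: 30 days (November has 30).
Dec 12, 2072 → Jan 12, 2073: 31 days (December has 31).
Jan 12, 2073 → Feb 12, 2073: 31 days (January has 31).
Feb 12, 2073 → Mar 12, 2073: 28 days (February has 28).
Mar 12, 2073 → Apr 12, 2073: 31 days (March has 31).
Apr 12, 2073 → May 10, 2073: 28 days.
Total: 179 days.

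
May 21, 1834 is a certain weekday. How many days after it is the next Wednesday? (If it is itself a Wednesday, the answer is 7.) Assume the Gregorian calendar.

May 21, 1834 is a Wednesday.
From Wednesday to the next Wednesday is 7 days.

7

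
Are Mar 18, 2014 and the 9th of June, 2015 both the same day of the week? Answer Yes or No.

Yes

From Mar 18, 2014 to Jun 9, 2015 is 448 days.
448 mod 7 = 0, so they are the same weekday.
(Mar 18, 2014 is a Tuesday; Jun 9, 2015 is a Tuesday.)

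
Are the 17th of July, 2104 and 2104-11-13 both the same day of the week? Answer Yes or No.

Yes

From Jul 17, 2104 to Nov 13, 2104 is 119 days.
119 mod 7 = 0, so they are the same weekday.
(Jul 17, 2104 is a Thursday; Nov 13, 2104 is a Thursday.)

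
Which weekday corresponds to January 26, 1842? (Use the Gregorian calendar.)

January 1, 1842 is a Saturday.
Jan 1, 1842 → Jan 26, 1842: 25 days.
Total: 25 days.
25 mod 7 = 4, so Saturday + 4 = Wednesday.

Wednesday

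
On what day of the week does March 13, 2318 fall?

Wednesday

Doomsday rule: the anchor day for the 2300s is Wednesday. For year 18: 18÷12 = 1 r 6, and 6÷4 = 1, so 1+6+1 = 8.
Wednesday + 8 ≡ Thursday — that's 2318's doomsday.
In March the doomsday date is Mar 14.
Mar 13 is 1 day before Mar 14; 1 mod 7 = 1, so Thursday − 1 = Wednesday.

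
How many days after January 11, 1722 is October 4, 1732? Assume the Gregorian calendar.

Jan 11, 1722 → Jan 11, 1723: 365 days.
Jan 11, 1723 → Jan 11, 1724: 365 days.
Jan 11, 1724 → Jan 11, 1725: 366 days (Feb 29, 1724 is in that span).
Jan 11, 1725 → Jan 11, 1726: 365 days.
Jan 11, 1726 → Jan 11, 1727: 365 days.
Jan 11, 1727 → Jan 11, 1728: 365 days.
Jan 11, 1728 → Jan 11, 1729: 366 days (Feb 29, 1728 is in that span).
Jan 11, 1729 → Jan 11, 1730: 365 days.
Jan 11, 1730 → Jan 11, 1731: 365 days.
Jan 11, 1731 → Jan 11, 1732: 365 days.
Jan 11, 1732 → Feb 11, 1732: 31 days (January has 31).
Feb 11, 1732 → Mar 11, 1732: 29 days (February has 29).
Mar 11, 1732 → Apr 11, 1732: 31 days (March has 31).
Apr 11, 1732 → May 11, 1732: 30 days (April has 30).
May 11, 1732 → Jun 11, 1732: 31 days (May has 31).
Jun 11, 1732 → Jul 11, 1732: 30 days (June has 30).
Jul 11, 1732 → Aug 11, 1732: 31 days (July has 31).
Aug 11, 1732 → Sep 11, 1732: 31 days (August has 31).
Sep 11, 1732 → Oct 4, 1732: 23 days.
Total: 3919 days.

3919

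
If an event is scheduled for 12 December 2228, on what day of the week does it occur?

Friday

Doomsday rule: the anchor day for the 2200s is Friday. For year 28: 28÷12 = 2 r 4, and 4÷4 = 1, so 2+4+1 = 7.
Friday + 7 ≡ Friday — that's 2228's doomsday.
In December the doomsday date is Dec 12.
Dec 12 is the doomsday itself: Friday.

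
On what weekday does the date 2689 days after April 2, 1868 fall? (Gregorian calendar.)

First find the weekday of Apr 2, 1868. Doomsday rule: the anchor day for the 1800s is Friday. For year 68: 68÷12 = 5 r 8, and 8÷4 = 2, so 5+8+2 = 15.
Friday + 15 ≡ Saturday — that's 1868's doomsday.
In April the doomsday date is Apr 4.
Apr 2 is 2 days before Apr 4; 2 mod 7 = 2, so Saturday − 2 = Thursday.
2689 mod 7 = 1, so 2689 days after a Thursday is Thursday + 1 = Friday.

Friday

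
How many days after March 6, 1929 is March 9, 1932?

1099

Mar 6, 1929 → Mar 6, 1930: 365 days.
Mar 6, 1930 → Mar 6, 1931: 365 days.
Mar 6, 1931 → Apr 6, 1931: 31 days (March has 31).
Apr 6, 1931 → May 6, 1931: 30 days (April has 30).
May 6, 1931 → Jun 6, 1931: 31 days (May has 31).
Jun 6, 1931 → Jul 6, 1931: 30 days (June has 30).
Jul 6, 1931 → Aug 6, 1931: 31 days (July has 31).
Aug 6, 1931 → Sep 6, 1931: 31 days (August has 31).
Sep 6, 1931 → Oct 6, 1931: 30 days (September has 30).
Oct 6, 1931 → Nov 6, 1931: 31 days (October has 31).
Nov 6, 1931 → Dec 6, 1931: 30 days (November has 30).
Dec 6, 1931 → Jan 6, 1932: 31 days (December has 31).
Jan 6, 1932 → Feb 6, 1932: 31 days (January has 31).
Feb 6, 1932 → Mar 6, 1932: 29 days (February has 29).
Mar 6, 1932 → Mar 9, 1932: 3 days.
Total: 1099 days.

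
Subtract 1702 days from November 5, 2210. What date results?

−365 (one year) → Nov 5, 2209 (1337 left).
−365 (one year) → Nov 5, 2208 (972 left).
−366 (one year; includes Feb 29, 2208) → Nov 5, 2207 (606 left).
−365 (one year) → Nov 5, 2206 (241 left).
−5 → Oct 31, 2206 (end of Oct, 31 days; 236 left).
−31 → Sep 30, 2206 (end of Sep, 30 days; 205 left).
−30 → Aug 31, 2206 (end of Aug, 31 days; 175 left).
−31 → Jul 31, 2206 (end of Jul, 31 days; 144 left).
−31 → Jun 30, 2206 (end of Jun, 30 days; 113 left).
−30 → May 31, 2206 (end of May, 31 days; 83 left).
−31 → Apr 30, 2206 (end of Apr, 30 days; 52 left).
−30 → Mar 31, 2206 (end of Mar, 31 days; 22 left).
−22 → Mar 9, 2206.

March 9, 2206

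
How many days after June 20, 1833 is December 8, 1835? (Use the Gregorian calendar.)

Jun 20, 1833 → Jun 20, 1834: 365 days.
Jun 20, 1834 → Jun 20, 1835: 365 days.
Jun 20, 1835 → Jul 20, 1835: 30 days (June has 30).
Jul 20, 1835 → Aug 20, 1835: 31 days (July has 31).
Aug 20, 1835 → Sep 20, 1835: 31 days (August has 31).
Sep 20, 1835 → Oct 20, 1835: 30 days (September has 30).
Oct 20, 1835 → Nov 20, 1835: 31 days (October has 31).
Nov 20, 1835 → Dec 8, 1835: 18 days.
Total: 901 days.

901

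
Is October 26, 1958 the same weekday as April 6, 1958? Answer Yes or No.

From Apr 6, 1958 to Oct 26, 1958 is 203 days.
203 mod 7 = 0, so they are the same weekday.
(Apr 6, 1958 is a Sunday; Oct 26, 1958 is a Sunday.)

Yes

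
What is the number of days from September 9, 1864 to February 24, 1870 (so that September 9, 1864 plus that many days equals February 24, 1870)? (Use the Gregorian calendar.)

Sep 9, 1864 → Sep 9, 1865: 365 days.
Sep 9, 1865 → Sep 9, 1866: 365 days.
Sep 9, 1866 → Sep 9, 1867: 365 days.
Sep 9, 1867 → Sep 9, 1868: 366 days (Feb 29, 1868 is in that span).
Sep 9, 1868 → Sep 9, 1869: 365 days.
Sep 9, 1869 → Oct 9, 1869: 30 days (September has 30).
Oct 9, 1869 → Nov 9, 1869: 31 days (October has 31).
Nov 9, 1869 → Dec 9, 1869: 30 days (November has 30).
Dec 9, 1869 → Jan 9, 1870: 31 days (December has 31).
Jan 9, 1870 → Feb 9, 1870: 31 days (January has 31).
Feb 9, 1870 → Feb 24, 1870: 15 days.
Total: 1994 days.

1994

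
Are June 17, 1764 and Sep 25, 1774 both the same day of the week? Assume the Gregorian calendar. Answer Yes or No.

From Jun 17, 1764 to Sep 25, 1774 is 3752 days.
3752 mod 7 = 0, so they are the same weekday.
(Jun 17, 1764 is a Sunday; Sep 25, 1774 is a Sunday.)

Yes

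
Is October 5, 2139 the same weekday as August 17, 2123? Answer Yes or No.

From Aug 17, 2123 to Oct 5, 2139 is 5893 days.
5893 mod 7 = 6, so they are different weekdays.
(Aug 17, 2123 is a Tuesday; Oct 5, 2139 is a Monday.)

No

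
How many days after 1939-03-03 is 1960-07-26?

Mar 3, 1939 → Mar 3, 1940: 366 days (Feb 29, 1940 is in that span).
Mar 3, 1940 → Mar 3, 1941: 365 days.
Mar 3, 1941 → Mar 3, 1942: 365 days.
Mar 3, 1942 → Mar 3, 1943: 365 days.
Mar 3, 1943 → Mar 3, 1944: 366 days (Feb 29, 1944 is in that span).
Mar 3, 1944 → Mar 3, 1945: 365 days.
Mar 3, 1945 → Mar 3, 1946: 365 days.
Mar 3, 1946 → Mar 3, 1947: 365 days.
Mar 3, 1947 → Mar 3, 1948: 366 days (Feb 29, 1948 is in that span).
Mar 3, 1948 → Mar 3, 1949: 365 days.
Mar 3, 1949 → Mar 3, 1950: 365 days.
Mar 3, 1950 → Mar 3, 1951: 365 days.
Mar 3, 1951 → Mar 3, 1952: 366 days (Feb 29, 1952 is in that span).
Mar 3, 1952 → Mar 3, 1953: 365 days.
Mar 3, 1953 → Mar 3, 1954: 365 days.
Mar 3, 1954 → Mar 3, 1955: 365 days.
Mar 3, 1955 → Mar 3, 1956: 366 days (Feb 29, 1956 is in that span).
Mar 3, 1956 → Mar 3, 1957: 365 days.
Mar 3, 1957 → Mar 3, 1958: 365 days.
Mar 3, 1958 → Mar 3, 1959: 365 days.
Mar 3, 1959 → Mar 3, 1960: 366 days (Feb 29, 1960 is in that span).
Mar 3, 1960 → Apr 3, 1960: 31 days (March has 31).
Apr 3, 1960 → May 3, 1960: 30 days (April has 30).
May 3, 1960 → Jun 3, 1960: 31 days (May has 31).
Jun 3, 1960 → Jul 3, 1960: 30 days (June has 30).
Jul 3, 1960 → Jul 26, 1960: 23 days.
Total: 7816 days.

7816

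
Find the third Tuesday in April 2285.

April 1, 2285 is a Wednesday.
The first Tuesday is therefore April 7 (6 days later).
The third Tuesday is 7 + 2×7 = April 21.

April 21, 2285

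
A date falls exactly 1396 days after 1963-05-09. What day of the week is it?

Sunday

First find the weekday of May 9, 1963. Doomsday rule: the anchor day for the 1900s is Wednesday. For year 63: 63÷12 = 5 r 3, and 3÷4 = 0, so 5+3+0 = 8.
Wednesday + 8 ≡ Thursday — that's 1963's doomsday.
In May the doomsday date is May 9.
May 9 is the doomsday itself: Thursday.
1396 mod 7 = 3, so 1396 days after a Thursday is Thursday + 3 = Sunday.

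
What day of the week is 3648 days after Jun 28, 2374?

Jun 28, 2374 is a Friday.
3648 mod 7 = 1, so 3648 days after a Friday is Friday + 1 = Saturday.

Saturday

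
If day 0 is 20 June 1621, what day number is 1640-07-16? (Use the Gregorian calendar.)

6966

Jun 20, 1621 → Jun 20, 1622: 365 days.
Jun 20, 1622 → Jun 20, 1623: 365 days.
Jun 20, 1623 → Jun 20, 1624: 366 days (Feb 29, 1624 is in that span).
Jun 20, 1624 → Jun 20, 1625: 365 days.
Jun 20, 1625 → Jun 20, 1626: 365 days.
Jun 20, 1626 → Jun 20, 1627: 365 days.
Jun 20, 1627 → Jun 20, 1628: 366 days (Feb 29, 1628 is in that span).
Jun 20, 1628 → Jun 20, 1629: 365 days.
Jun 20, 1629 → Jun 20, 1630: 365 days.
Jun 20, 1630 → Jun 20, 1631: 365 days.
Jun 20, 1631 → Jun 20, 1632: 366 days (Feb 29, 1632 is in that span).
Jun 20, 1632 → Jun 20, 1633: 365 days.
Jun 20, 1633 → Jun 20, 1634: 365 days.
Jun 20, 1634 → Jun 20, 1635: 365 days.
Jun 20, 1635 → Jun 20, 1636: 366 days (Feb 29, 1636 is in that span).
Jun 20, 1636 → Jun 20, 1637: 365 days.
Jun 20, 1637 → Jun 20, 1638: 365 days.
Jun 20, 1638 → Jun 20, 1639: 365 days.
Jun 20, 1639 → Jul 20, 1639: 30 days (June has 30).
Jul 20, 1639 → Aug 20, 1639: 31 days (July has 31).
Aug 20, 1639 → Sep 20, 1639: 31 days (August has 31).
Sep 20, 1639 → Oct 20, 1639: 30 days (September has 30).
Oct 20, 1639 → Nov 20, 1639: 31 days (October has 31).
Nov 20, 1639 → Dec 20, 1639: 30 days (November has 30).
Dec 20, 1639 → Jan 20, 1640: 31 days (December has 31).
Jan 20, 1640 → Feb 20, 1640: 31 days (January has 31).
Feb 20, 1640 → Mar 20, 1640: 29 days (February has 29).
Mar 20, 1640 → Apr 20, 1640: 31 days (March has 31).
Apr 20, 1640 → May 20, 1640: 30 days (April has 30).
May 20, 1640 → Jun 20, 1640: 31 days (May has 31).
Jun 20, 1640 → Jul 16, 1640: 26 days.
Total: 6966 days.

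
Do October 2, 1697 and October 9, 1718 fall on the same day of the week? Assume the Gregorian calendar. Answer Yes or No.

No

From Oct 2, 1697 to Oct 9, 1718 is 7676 days.
7676 mod 7 = 4, so they are different weekdays.
(Oct 2, 1697 is a Wednesday; Oct 9, 1718 is a Sunday.)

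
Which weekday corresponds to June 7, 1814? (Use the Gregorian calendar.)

Doomsday rule: the anchor day for the 1800s is Friday. For year 14: 14÷12 = 1 r 2, and 2÷4 = 0, so 1+2+0 = 3.
Friday + 3 ≡ Monday — that's 1814's doomsday.
In June the doomsday date is Jun 6.
Jun 7 is 1 day after Jun 6; 1 mod 7 = 1, so Monday + 1 = Tuesday.

Tuesday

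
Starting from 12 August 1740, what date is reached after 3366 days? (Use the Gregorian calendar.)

+365 (one year) → Aug 12, 1741 (3001 left).
+365 (one year) → Aug 12, 1742 (2636 left).
+365 (one year) → Aug 12, 1743 (2271 left).
+366 (one year; includes Feb 29, 1744) → Aug 12, 1744 (1905 left).
+365 (one year) → Aug 12, 1745 (1540 left).
+365 (one year) → Aug 12, 1746 (1175 left).
+365 (one year) → Aug 12, 1747 (810 left).
+366 (one year; includes Feb 29, 1748) → Aug 12, 1748 (444 left).
+365 (one year) → Aug 12, 1749 (79 left).
Aug has 31 days: +20 → Sep 1, 1749 (59 left).
Sep has 30 days: +30 → Oct 1, 1749 (29 left).
+29 → Oct 30, 1749.

October 30, 1749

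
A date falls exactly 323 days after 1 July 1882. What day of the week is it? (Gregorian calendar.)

First find the weekday of Jul 1, 1882. Doomsday rule: the anchor day for the 1800s is Friday. For year 82: 82÷12 = 6 r 10, and 10÷4 = 2, so 6+10+2 = 18.
Friday + 18 ≡ Tuesday — that's 1882's doomsday.
In July the doomsday date is Jul 11.
Jul 1 is 10 days before Jul 11; 10 mod 7 = 3, so Tuesday − 3 = Saturday.
323 mod 7 = 1, so 323 days after a Saturday is Saturday + 1 = Sunday.

Sunday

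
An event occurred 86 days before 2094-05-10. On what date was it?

February 13, 2094

−10 → Apr 30, 2094 (end of Apr, 30 days; 76 left).
−30 → Mar 31, 2094 (end of Mar, 31 days; 46 left).
−31 → Feb 28, 2094 (end of Feb, 28 days; 15 left).
−15 → Feb 13, 2094.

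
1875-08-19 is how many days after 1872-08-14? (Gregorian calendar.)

Aug 14, 1872 → Aug 14, 1873: 365 days.
Aug 14, 1873 → Aug 14, 1874: 365 days.
Aug 14, 1874 → Sep 14, 1874: 31 days (August has 31).
Sep 14, 1874 → Oct 14, 1874: 30 days (September has 30).
Oct 14, 1874 → Nov 14, 1874: 31 days (October has 31).
Nov 14, 1874 → Dec 14, 1874: 30 days (November has 30).
Dec 14, 1874 → Jan 14, 1875: 31 days (December has 31).
Jan 14, 1875 → Feb 14, 1875: 31 days (January has 31).
Feb 14, 1875 → Mar 14, 1875: 28 days (February has 28).
Mar 14, 1875 → Apr 14, 1875: 31 days (March has 31).
Apr 14, 1875 → May 14, 1875: 30 days (April has 30).
May 14, 1875 → Jun 14, 1875: 31 days (May has 31).
Jun 14, 1875 → Jul 14, 1875: 30 days (June has 30).
Jul 14, 1875 → Aug 14, 1875: 31 days (July has 31).
Aug 14, 1875 → Aug 19, 1875: 5 days.
Total: 1100 days.

1100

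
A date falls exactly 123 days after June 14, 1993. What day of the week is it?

Friday

First find the weekday of Jun 14, 1993. Doomsday rule: the anchor day for the 1900s is Wednesday. For year 93: 93÷12 = 7 r 9, and 9÷4 = 2, so 7+9+2 = 18.
Wednesday + 18 ≡ Sunday — that's 1993's doomsday.
In June the doomsday date is Jun 6.
Jun 14 is 8 days after Jun 6; 8 mod 7 = 1, so Sunday + 1 = Monday.
123 mod 7 = 4, so 123 days after a Monday is Monday + 4 = Friday.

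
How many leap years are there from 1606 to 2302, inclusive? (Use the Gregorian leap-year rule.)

168

Multiples of 4 in [1606,2302]: 174.
Of those, multiples of 100: 7 (not leap unless ÷400).
Multiples of 400: 1.
Leap years = 174 − 7 + 1 = 168.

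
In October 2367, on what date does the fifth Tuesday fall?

October 31, 2367

October 1, 2367 is a Sunday.
The first Tuesday is therefore October 3 (2 days later).
The fifth Tuesday is 3 + 4×7 = October 31.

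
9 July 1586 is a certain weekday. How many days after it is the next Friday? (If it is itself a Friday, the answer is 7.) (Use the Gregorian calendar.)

Jul 9, 1586 is a Wednesday.
From Wednesday to the next Friday is 2 days.

2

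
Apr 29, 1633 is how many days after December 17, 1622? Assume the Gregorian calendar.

3786

Dec 17, 1622 → Dec 17, 1623: 365 days.
Dec 17, 1623 → Dec 17, 1624: 366 days (Feb 29, 1624 is in that span).
Dec 17, 1624 → Dec 17, 1625: 365 days.
Dec 17, 1625 → Dec 17, 1626: 365 days.
Dec 17, 1626 → Dec 17, 1627: 365 days.
Dec 17, 1627 → Dec 17, 1628: 366 days (Feb 29, 1628 is in that span).
Dec 17, 1628 → Dec 17, 1629: 365 days.
Dec 17, 1629 → Dec 17, 1630: 365 days.
Dec 17, 1630 → Dec 17, 1631: 365 days.
Dec 17, 1631 → Dec 17, 1632: 366 days (Feb 29, 1632 is in that span).
Dec 17, 1632 → Jan 17, 1633: 31 days (December has 31).
Jan 17, 1633 → Feb 17, 1633: 31 days (January has 31).
Feb 17, 1633 → Mar 17, 1633: 28 days (February has 28).
Mar 17, 1633 → Apr 17, 1633: 31 days (March has 31).
Apr 17, 1633 → Apr 29, 1633: 12 days.
Total: 3786 days.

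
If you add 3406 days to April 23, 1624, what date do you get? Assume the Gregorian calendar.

August 20, 1633

+365 (one year) → Apr 23, 1625 (3041 left).
+365 (one year) → Apr 23, 1626 (2676 left).
+365 (one year) → Apr 23, 1627 (2311 left).
+366 (one year; includes Feb 29, 1628) → Apr 23, 1628 (1945 left).
+365 (one year) → Apr 23, 1629 (1580 left).
+365 (one year) → Apr 23, 1630 (1215 left).
+365 (one year) → Apr 23, 1631 (850 left).
+366 (one year; includes Feb 29, 1632) → Apr 23, 1632 (484 left).
+365 (one year) → Apr 23, 1633 (119 left).
Apr has 30 days: +8 → May 1, 1633 (111 left).
May has 31 days: +31 → Jun 1, 1633 (80 left).
Jun has 30 days: +30 → Jul 1, 1633 (50 left).
Jul has 31 days: +31 → Aug 1, 1633 (19 left).
+19 → Aug 20, 1633.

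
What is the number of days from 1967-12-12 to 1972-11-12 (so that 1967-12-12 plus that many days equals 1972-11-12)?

Dec 12, 1967 → Dec 12, 1968: 366 days (Feb 29, 1968 is in that span).
Dec 12, 1968 → Dec 12, 1969: 365 days.
Dec 12, 1969 → Dec 12, 1970: 365 days.
Dec 12, 1970 → Dec 12, 1971: 365 days.
Dec 12, 1971 → Jan 12, 1972: 31 days (December has 31).
Jan 12, 1972 → Feb 12, 1972: 31 days (January has 31).
Feb 12, 1972 → Mar 12, 1972: 29 days (February has 29).
Mar 12, 1972 → Apr 12, 1972: 31 days (March has 31).
Apr 12, 1972 → May 12, 1972: 30 days (April has 30).
May 12, 1972 → Jun 12, 1972: 31 days (May has 31).
Jun 12, 1972 → Jul 12, 1972: 30 days (June has 30).
Jul 12, 1972 → Aug 12, 1972: 31 days (July has 31).
Aug 12, 1972 → Sep 12, 1972: 31 days (August has 31).
Sep 12, 1972 → Oct 12, 1972: 30 days (September has 30).
Oct 12, 1972 → Nov 12, 1972: 31 days.
Total: 1797 days.

1797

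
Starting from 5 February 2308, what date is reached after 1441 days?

January 16, 2312

+366 (one year; includes Feb 29, 2308) → Feb 5, 2309 (1075 left).
+365 (one year) → Feb 5, 2310 (710 left).
+365 (one year) → Feb 5, 2311 (345 left).
Feb has 28 days: +24 → Mar 1, 2311 (321 left).
Mar has 31 days: +31 → Apr 1, 2311 (290 left).
Apr has 30 days: +30 → May 1, 2311 (260 left).
May has 31 days: +31 → Jun 1, 2311 (229 left).
Jun has 30 days: +30 → Jul 1, 2311 (199 left).
Jul has 31 days: +31 → Aug 1, 2311 (168 left).
Aug has 31 days: +31 → Sep 1, 2311 (137 left).
Sep has 30 days: +30 → Oct 1, 2311 (107 left).
Oct has 31 days: +31 → Nov 1, 2311 (76 left).
Nov has 30 days: +30 → Dec 1, 2311 (46 left).
Dec has 31 days: +31 → Jan 1, 2312 (15 left).
+15 → Jan 16, 2312.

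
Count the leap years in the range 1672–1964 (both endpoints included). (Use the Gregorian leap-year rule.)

Multiples of 4 in [1672,1964]: 74.
Of those, multiples of 100: 3 (not leap unless ÷400).
Multiples of 400: 0.
Leap years = 74 − 3 + 0 = 71.

71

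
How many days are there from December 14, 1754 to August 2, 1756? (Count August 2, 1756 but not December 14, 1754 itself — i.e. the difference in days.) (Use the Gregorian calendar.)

Dec 14, 1754 → Dec 14, 1755: 365 days.
Dec 14, 1755 → Jan 14, 1756: 31 days (December has 31).
Jan 14, 1756 → Feb 14, 1756: 31 days (January has 31).
Feb 14, 1756 → Mar 14, 1756: 29 days (February has 29).
Mar 14, 1756 → Apr 14, 1756: 31 days (March has 31).
Apr 14, 1756 → May 14, 1756: 30 days (April has 30).
May 14, 1756 → Jun 14, 1756: 31 days (May has 31).
Jun 14, 1756 → Jul 14, 1756: 30 days (June has 30).
Jul 14, 1756 → Aug 2, 1756: 19 days.
Total: 597 days.

597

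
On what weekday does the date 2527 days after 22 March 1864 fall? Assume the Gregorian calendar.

First find the weekday of Mar 22, 1864. Doomsday rule: the anchor day for the 1800s is Friday. For year 64: 64÷12 = 5 r 4, and 4÷4 = 1, so 5+4+1 = 10.
Friday + 10 ≡ Monday — that's 1864's doomsday.
In March the doomsday date is Mar 14.
Mar 22 is 8 days after Mar 14; 8 mod 7 = 1, so Monday + 1 = Tuesday.
2527 mod 7 = 0, so 2527 days after a Tuesday is Tuesday + 0 = Tuesday.

Tuesday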